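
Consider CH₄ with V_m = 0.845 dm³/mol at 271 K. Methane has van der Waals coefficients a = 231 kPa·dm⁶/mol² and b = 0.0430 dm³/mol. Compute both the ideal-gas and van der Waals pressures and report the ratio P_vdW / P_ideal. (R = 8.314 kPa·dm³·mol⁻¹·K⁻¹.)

P_vdW / P_ideal ≈ 0.9323

Ideal: P_ideal = RT/V_m = (8.314)(271)/0.845 = 2666.38 kPa
vdW: P = RT/(V_m − b) − a/V_m² = 2253.09/0.802000 − 231/0.714025 = 2809.34 − 323.518 = 2485.82 kPa
Ratio = 2485.82/2666.38 = 0.9323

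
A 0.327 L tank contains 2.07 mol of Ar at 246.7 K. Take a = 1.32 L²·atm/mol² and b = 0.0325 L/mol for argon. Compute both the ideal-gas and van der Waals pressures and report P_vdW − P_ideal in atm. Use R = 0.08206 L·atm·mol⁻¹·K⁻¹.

Ideal: P_ideal = nRT/V = (2.07)(0.08206)(246.7)/0.327 = 128.151 atm
vdW: P = nRT/(V − nb) − a n²/V² = 41.9055/0.259725 − 5.65607/0.106929 = 161.346 − 52.8956 = 108.450 atm
ΔP = 108.450 − 128.151 = -19.70 atm

ΔP ≈ -19.70 atm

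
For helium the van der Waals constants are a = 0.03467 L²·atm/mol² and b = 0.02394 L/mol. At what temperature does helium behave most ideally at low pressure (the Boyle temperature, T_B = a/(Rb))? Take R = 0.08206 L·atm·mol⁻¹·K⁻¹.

T_B ≈ 17.65 K

For a van der Waals gas the second virial coefficient B₂ = b − a/(RT) vanishes at T_B = a/(Rb).
T_B = 0.03467/(0.08206×0.02394) = 0.03467/0.0019645 = 17.65 K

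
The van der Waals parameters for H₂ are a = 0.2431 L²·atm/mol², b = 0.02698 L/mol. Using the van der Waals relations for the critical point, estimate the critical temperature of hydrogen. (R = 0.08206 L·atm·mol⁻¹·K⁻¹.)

For a van der Waals gas, T_c = 8a/(27Rb).
T_c = 8×0.2431/(27×0.08206×0.02698) = 1.9448/0.059777 = 32.53 K

T_c ≈ 32.53 K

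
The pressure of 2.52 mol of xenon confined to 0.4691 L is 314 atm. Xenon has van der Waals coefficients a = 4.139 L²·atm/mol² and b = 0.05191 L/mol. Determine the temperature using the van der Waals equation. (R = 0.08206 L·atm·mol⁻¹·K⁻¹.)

T = (P + a n²/V²)(V − nb)/(nR)
P + a n²/V² = 314 + (4.139)(2.52)²/(0.4691)² = 433.44 atm
V − nb = 0.4691 − (2.52)(0.05191) = 0.33829 L
T = (433.44)(0.33829)/((2.52)(0.08206)) = 709.1 K

T ≈ 709.1 K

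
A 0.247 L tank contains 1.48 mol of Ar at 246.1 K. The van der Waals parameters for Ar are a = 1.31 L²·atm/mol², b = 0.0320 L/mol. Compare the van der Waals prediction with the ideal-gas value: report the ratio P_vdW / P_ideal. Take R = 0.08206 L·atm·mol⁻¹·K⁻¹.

P_vdW / P_ideal ≈ 0.8485

Ideal: P_ideal = nRT/V = (1.48)(0.08206)(246.1)/0.247 = 121.006 atm
vdW: P = nRT/(V − nb) − a n²/V² = 29.8885/0.199640 − 2.86942/0.0610090 = 149.712 − 47.0327 = 102.679 atm
Ratio = 102.679/121.006 = 0.8485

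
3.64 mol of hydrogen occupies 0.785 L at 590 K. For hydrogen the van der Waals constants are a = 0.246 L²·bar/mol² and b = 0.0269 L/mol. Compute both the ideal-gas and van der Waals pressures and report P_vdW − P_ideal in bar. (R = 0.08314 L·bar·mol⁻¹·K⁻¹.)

Ideal: P_ideal = nRT/V = (3.64)(0.08314)(590)/0.785 = 227.454 bar
vdW: P = nRT/(V − nb) − a n²/V² = 178.551/0.687084 − 3.25940/0.616225 = 259.868 − 5.28930 = 254.579 bar
ΔP = 254.579 − 227.454 = 27.13 bar

ΔP ≈ 27.13 bar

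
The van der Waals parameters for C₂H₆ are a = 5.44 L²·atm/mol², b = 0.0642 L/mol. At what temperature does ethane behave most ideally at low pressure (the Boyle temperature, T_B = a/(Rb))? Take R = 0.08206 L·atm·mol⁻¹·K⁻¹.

For a van der Waals gas the second virial coefficient B₂ = b − a/(RT) vanishes at T_B = a/(Rb).
T_B = 5.44/(0.08206×0.0642) = 5.44/0.0052683 = 1033 K

T_B ≈ 1033 K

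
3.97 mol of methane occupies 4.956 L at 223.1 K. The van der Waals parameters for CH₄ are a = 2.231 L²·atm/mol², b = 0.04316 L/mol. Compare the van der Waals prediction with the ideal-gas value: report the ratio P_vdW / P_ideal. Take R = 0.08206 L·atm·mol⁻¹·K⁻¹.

Ideal: P_ideal = nRT/V = (3.97)(0.08206)(223.1)/4.956 = 14.6653 atm
vdW: P = nRT/(V − nb) − a n²/V² = 72.6811/4.78465 − 35.1626/24.5619 = 15.1905 − 1.43159 = 13.7589 atm
Ratio = 13.7589/14.6653 = 0.9382

P_vdW / P_ideal ≈ 0.9382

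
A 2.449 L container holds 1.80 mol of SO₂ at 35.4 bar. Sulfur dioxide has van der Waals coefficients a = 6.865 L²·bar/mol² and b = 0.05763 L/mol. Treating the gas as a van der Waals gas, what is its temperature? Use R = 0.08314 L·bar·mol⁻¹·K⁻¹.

T = (P + a n²/V²)(V − nb)/(nR)
P + a n²/V² = 35.4 + (6.865)(1.80)²/(2.449)² = 39.109 bar
V − nb = 2.449 − (1.80)(0.05763) = 2.3453 L
T = (39.109)(2.3453)/((1.80)(0.08314)) = 612.9 K

T ≈ 612.9 K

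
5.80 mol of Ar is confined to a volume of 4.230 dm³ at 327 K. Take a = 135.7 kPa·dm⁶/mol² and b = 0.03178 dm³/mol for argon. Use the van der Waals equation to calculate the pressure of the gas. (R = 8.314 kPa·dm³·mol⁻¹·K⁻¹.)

P ≈ 3642 kPa

P = nRT/(V − nb) − a n²/V²
nRT/(V − nb) = (5.80)(8.314)(327)/(4.230 − 5.80×0.03178) = 15768/4.0457 = 3897.5 kPa
a n²/V² = (135.7)(5.80)²/(4.230)² = 255.13 kPa
P = 3897.5 − 255.13 = 3642 kPa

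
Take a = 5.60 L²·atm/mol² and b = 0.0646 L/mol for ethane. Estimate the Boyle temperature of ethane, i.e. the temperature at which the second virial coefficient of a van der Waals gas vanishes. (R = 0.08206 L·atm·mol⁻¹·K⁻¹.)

T_B ≈ 1056 K

For a van der Waals gas the second virial coefficient B₂ = b − a/(RT) vanishes at T_B = a/(Rb).
T_B = 5.60/(0.08206×0.0646) = 5.60/0.0053011 = 1056 K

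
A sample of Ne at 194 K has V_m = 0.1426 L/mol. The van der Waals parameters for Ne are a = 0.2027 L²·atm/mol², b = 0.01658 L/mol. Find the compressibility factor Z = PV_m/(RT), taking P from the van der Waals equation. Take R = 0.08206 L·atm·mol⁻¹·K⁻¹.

Z ≈ 1.042

P = RT/(V_m − b) − a/V_m² = (0.08206)(194)/(0.1426 − 0.01658) − 0.2027/(0.1426)²
  = 15.920/0.12602 − 9.9682 = 126.33 − 9.9682 = 116.36 atm
Z = PV_m/(RT) = (116.36)(0.1426)/((0.08206)(194)) = 16.593/15.920 = 1.042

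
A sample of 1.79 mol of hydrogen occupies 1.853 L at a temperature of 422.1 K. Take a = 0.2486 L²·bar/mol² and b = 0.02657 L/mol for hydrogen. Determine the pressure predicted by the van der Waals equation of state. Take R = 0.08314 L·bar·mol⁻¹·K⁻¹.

P = nRT/(V − nb) − a n²/V²
nRT/(V − nb) = (1.79)(0.08314)(422.1)/(1.853 − 1.79×0.02657) = 62.817/1.8054 = 34.794 bar
a n²/V² = (0.2486)(1.79)²/(1.853)² = 0.23198 bar
P = 34.794 − 0.23198 = 34.56 bar

P ≈ 34.56 bar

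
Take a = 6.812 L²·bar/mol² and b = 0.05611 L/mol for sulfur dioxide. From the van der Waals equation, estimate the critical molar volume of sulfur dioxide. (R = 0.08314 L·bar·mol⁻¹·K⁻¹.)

V_m,c ≈ 0.1683 L/mol

For a van der Waals gas, V_m,c = 3b.
V_m,c = 3×0.05611 = 0.1683 L/mol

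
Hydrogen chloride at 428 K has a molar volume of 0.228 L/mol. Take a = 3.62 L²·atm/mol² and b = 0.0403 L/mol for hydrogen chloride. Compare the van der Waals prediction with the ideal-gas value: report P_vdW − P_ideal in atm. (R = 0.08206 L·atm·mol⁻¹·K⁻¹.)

Ideal: P_ideal = RT/V_m = (0.08206)(428)/0.228 = 154.042 atm
vdW: P = RT/(V_m − b) − a/V_m² = 35.1217/0.187700 − 3.62/0.0519840 = 187.116 − 69.6368 = 117.479 atm
ΔP = 117.479 − 154.042 = -36.56 atm

ΔP ≈ -36.56 atm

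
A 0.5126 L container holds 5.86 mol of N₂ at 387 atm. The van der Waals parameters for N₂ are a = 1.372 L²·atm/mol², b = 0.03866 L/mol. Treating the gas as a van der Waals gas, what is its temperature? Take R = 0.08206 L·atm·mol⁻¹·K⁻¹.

T ≈ 336.9 K

T = (P + a n²/V²)(V − nb)/(nR)
P + a n²/V² = 387 + (1.372)(5.86)²/(0.5126)² = 566.30 atm
V − nb = 0.5126 − (5.86)(0.03866) = 0.28605 L
T = (566.30)(0.28605)/((5.86)(0.08206)) = 336.9 K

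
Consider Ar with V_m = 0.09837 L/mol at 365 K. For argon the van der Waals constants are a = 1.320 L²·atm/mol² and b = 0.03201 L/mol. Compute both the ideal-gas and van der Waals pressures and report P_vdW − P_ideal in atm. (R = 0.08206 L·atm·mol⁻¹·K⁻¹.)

ΔP ≈ 10.46 atm

Ideal: P_ideal = RT/V_m = (0.08206)(365)/0.09837 = 304.482 atm
vdW: P = RT/(V_m − b) − a/V_m² = 29.9519/0.0663600 − 1.320/0.00967666 = 451.355 − 136.411 = 314.944 atm
ΔP = 314.944 − 304.482 = 10.46 atm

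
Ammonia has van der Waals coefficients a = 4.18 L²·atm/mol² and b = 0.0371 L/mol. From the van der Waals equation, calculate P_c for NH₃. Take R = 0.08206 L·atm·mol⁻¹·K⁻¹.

P_c ≈ 112.5 atm

For a van der Waals gas, P_c = a/(27b²).
P_c = 4.18/(27×(0.0371)²) = 4.18/0.037163 = 112.5 atm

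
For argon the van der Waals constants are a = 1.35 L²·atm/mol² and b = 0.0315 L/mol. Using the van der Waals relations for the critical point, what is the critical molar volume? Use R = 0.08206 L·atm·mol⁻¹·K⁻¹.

V_m,c ≈ 0.09450 L/mol

For a van der Waals gas, V_m,c = 3b.
V_m,c = 3×0.0315 = 0.09450 L/mol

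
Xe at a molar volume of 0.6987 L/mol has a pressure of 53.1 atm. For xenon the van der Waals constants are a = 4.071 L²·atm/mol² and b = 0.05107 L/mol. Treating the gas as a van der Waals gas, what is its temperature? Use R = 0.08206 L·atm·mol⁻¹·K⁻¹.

T = (P + a/V_m²)(V_m − b)/R
P + a/V_m² = 53.1 + 4.071/(0.6987)² = 61.439 atm
V_m − b = 0.6987 − 0.05107 = 0.64763 L/mol
T = (61.439)(0.64763)/0.08206 = 484.9 K

T ≈ 484.9 K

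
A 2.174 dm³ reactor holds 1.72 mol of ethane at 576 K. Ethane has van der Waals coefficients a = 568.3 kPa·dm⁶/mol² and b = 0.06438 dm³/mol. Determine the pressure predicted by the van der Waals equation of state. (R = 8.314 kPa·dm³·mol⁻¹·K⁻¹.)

P = nRT/(V − nb) − a n²/V²
nRT/(V − nb) = (1.72)(8.314)(576)/(2.174 − 1.72×0.06438) = 8236.8/2.0633 = 3992.1 kPa
a n²/V² = (568.3)(1.72)²/(2.174)² = 355.73 kPa
P = 3992.1 − 355.73 = 3636 kPa

P ≈ 3636 kPa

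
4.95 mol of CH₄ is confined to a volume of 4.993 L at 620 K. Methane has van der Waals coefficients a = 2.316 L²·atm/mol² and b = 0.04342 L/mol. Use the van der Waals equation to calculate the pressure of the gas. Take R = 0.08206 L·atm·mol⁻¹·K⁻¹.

P ≈ 50.43 atm

P = nRT/(V − nb) − a n²/V²
nRT/(V − nb) = (4.95)(0.08206)(620)/(4.993 − 4.95×0.04342) = 251.84/4.7781 = 52.707 atm
a n²/V² = (2.316)(4.95)²/(4.993)² = 2.2763 atm
P = 52.707 − 2.2763 = 50.43 atm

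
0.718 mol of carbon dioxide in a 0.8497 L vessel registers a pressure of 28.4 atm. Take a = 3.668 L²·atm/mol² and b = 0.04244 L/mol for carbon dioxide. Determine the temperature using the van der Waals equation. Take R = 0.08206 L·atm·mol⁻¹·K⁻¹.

T ≈ 431.3 K

T = (P + a n²/V²)(V − nb)/(nR)
P + a n²/V² = 28.4 + (3.668)(0.718)²/(0.8497)² = 31.019 atm
V − nb = 0.8497 − (0.718)(0.04244) = 0.81923 L
T = (31.019)(0.81923)/((0.718)(0.08206)) = 431.3 K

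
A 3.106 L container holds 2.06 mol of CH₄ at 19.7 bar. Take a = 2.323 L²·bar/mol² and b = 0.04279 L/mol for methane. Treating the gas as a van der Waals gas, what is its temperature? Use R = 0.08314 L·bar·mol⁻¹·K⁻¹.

T ≈ 365.1 K

T = (P + a n²/V²)(V − nb)/(nR)
P + a n²/V² = 19.7 + (2.323)(2.06)²/(3.106)² = 20.722 bar
V − nb = 3.106 − (2.06)(0.04279) = 3.0179 L
T = (20.722)(3.0179)/((2.06)(0.08314)) = 365.1 K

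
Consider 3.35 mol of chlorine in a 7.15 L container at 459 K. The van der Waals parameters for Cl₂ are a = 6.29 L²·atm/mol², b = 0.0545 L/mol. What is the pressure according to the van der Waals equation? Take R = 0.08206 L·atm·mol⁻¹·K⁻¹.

P = nRT/(V − nb) − a n²/V²
nRT/(V − nb) = (3.35)(0.08206)(459)/(7.15 − 3.35×0.0545) = 126.18/6.9674 = 18.110 atm
a n²/V² = (6.29)(3.35)²/(7.15)² = 1.3808 atm
P = 18.110 − 1.3808 = 16.73 atm

P ≈ 16.73 atm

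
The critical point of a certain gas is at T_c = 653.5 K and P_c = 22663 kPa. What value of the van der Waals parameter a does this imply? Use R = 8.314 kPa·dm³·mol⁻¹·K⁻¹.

a ≈ 549.5 kPa·dm⁶/mol²

From T_c = 8a/(27Rb) and P_c = a/(27b²): a = 27 R² T_c²/(64 P_c).
a = 27×(8.314)²×(653.5)²/(64×22663) = 797030587/1450432 = 549.5 kPa·dm⁶/mol²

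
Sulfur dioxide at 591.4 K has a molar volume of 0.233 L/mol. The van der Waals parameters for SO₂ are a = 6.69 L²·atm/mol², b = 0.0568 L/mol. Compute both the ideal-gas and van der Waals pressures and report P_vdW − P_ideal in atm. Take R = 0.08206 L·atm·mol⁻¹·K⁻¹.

ΔP ≈ -56.09 atm

Ideal: P_ideal = RT/V_m = (0.08206)(591.4)/0.233 = 208.284 atm
vdW: P = RT/(V_m − b) − a/V_m² = 48.5303/0.176200 − 6.69/0.0542890 = 275.427 − 123.229 = 152.198 atm
ΔP = 152.198 − 208.284 = -56.09 atm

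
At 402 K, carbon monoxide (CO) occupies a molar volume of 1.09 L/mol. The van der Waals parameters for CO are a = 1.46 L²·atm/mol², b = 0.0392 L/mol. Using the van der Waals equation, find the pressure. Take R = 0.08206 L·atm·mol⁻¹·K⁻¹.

P ≈ 30.16 atm

P = RT/(V_m − b) − a/V_m²
RT/(V_m − b) = (0.08206)(402)/(1.09 − 0.0392) = 32.988/1.0508 = 31.393 atm
a/V_m² = 1.46/(1.09)² = 1.2289 atm
P = 31.393 − 1.2289 = 30.16 atm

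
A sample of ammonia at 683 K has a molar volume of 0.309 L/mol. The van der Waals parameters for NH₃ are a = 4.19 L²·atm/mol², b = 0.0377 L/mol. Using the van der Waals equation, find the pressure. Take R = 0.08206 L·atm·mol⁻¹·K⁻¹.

P ≈ 162.7 atm

P = RT/(V_m − b) − a/V_m²
RT/(V_m − b) = (0.08206)(683)/(0.309 − 0.0377) = 56.047/0.27130 = 206.59 atm
a/V_m² = 4.19/(0.309)² = 43.883 atm
P = 206.59 − 43.883 = 162.7 atm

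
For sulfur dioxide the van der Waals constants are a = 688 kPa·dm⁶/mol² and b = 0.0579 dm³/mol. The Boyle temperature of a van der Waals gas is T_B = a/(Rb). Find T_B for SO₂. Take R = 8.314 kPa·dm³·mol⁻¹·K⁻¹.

For a van der Waals gas the second virial coefficient B₂ = b − a/(RT) vanishes at T_B = a/(Rb).
T_B = 688/(8.314×0.0579) = 688/0.48138 = 1429 K

T_B ≈ 1429 K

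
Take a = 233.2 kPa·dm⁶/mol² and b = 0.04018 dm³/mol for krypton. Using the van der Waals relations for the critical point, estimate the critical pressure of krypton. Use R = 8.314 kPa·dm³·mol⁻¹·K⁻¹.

For a van der Waals gas, P_c = a/(27b²).
P_c = 233.2/(27×(0.04018)²) = 233.2/0.043590 = 5350 kPa

P_c ≈ 5350 kPa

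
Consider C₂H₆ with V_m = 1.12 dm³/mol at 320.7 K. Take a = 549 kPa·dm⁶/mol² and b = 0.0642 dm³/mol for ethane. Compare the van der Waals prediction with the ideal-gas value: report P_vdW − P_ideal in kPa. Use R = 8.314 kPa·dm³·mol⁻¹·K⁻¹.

Ideal: P_ideal = RT/V_m = (8.314)(320.7)/1.12 = 2380.62 kPa
vdW: P = RT/(V_m − b) − a/V_m² = 2666.30/1.05580 − 549/1.25440 = 2525.38 − 437.659 = 2087.72 kPa
ΔP = 2087.72 − 2380.62 = -292.9 kPa

ΔP ≈ -292.9 kPa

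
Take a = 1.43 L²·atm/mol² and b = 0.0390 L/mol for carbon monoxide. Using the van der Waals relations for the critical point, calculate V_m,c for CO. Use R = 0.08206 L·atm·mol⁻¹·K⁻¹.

For a van der Waals gas, V_m,c = 3b.
V_m,c = 3×0.0390 = 0.1170 L/mol

V_m,c ≈ 0.1170 L/mol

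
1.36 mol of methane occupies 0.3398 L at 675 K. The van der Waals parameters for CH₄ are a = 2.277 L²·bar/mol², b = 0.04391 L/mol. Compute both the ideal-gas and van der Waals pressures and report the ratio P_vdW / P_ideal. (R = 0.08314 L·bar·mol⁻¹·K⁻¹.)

P_vdW / P_ideal ≈ 1.051

Ideal: P_ideal = nRT/V = (1.36)(0.08314)(675)/0.3398 = 224.610 bar
vdW: P = nRT/(V − nb) − a n²/V² = 76.3225/0.280082 − 4.21154/0.115464 = 272.501 − 36.4749 = 236.026 bar
Ratio = 236.026/224.610 = 1.051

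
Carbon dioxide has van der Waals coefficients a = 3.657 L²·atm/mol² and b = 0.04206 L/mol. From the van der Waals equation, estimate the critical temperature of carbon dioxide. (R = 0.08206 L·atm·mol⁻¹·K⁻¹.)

T_c ≈ 313.9 K

For a van der Waals gas, T_c = 8a/(27Rb).
T_c = 8×3.657/(27×0.08206×0.04206) = 29.256/0.093189 = 313.9 K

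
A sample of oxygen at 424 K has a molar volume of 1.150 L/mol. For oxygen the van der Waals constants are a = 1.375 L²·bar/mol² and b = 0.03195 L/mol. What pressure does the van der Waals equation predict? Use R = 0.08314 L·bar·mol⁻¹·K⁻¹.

P = RT/(V_m − b) − a/V_m²
RT/(V_m − b) = (0.08314)(424)/(1.150 − 0.03195) = 35.251/1.1181 = 31.528 bar
a/V_m² = 1.375/(1.150)² = 1.0397 bar
P = 31.528 − 1.0397 = 30.49 bar

P ≈ 30.49 bar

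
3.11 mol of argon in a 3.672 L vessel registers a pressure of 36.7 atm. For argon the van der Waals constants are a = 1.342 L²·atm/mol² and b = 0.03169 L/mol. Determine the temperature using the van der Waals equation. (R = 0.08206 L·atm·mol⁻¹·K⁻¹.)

T ≈ 527.4 K

T = (P + a n²/V²)(V − nb)/(nR)
P + a n²/V² = 36.7 + (1.342)(3.11)²/(3.672)² = 37.663 atm
V − nb = 3.672 − (3.11)(0.03169) = 3.5734 L
T = (37.663)(3.5734)/((3.11)(0.08206)) = 527.4 K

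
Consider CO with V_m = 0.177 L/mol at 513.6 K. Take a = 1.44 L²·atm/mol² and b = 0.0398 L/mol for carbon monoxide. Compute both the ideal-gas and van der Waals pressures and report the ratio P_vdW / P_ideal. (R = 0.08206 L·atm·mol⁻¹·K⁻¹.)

Ideal: P_ideal = RT/V_m = (0.08206)(513.6)/0.177 = 238.113 atm
vdW: P = RT/(V_m − b) − a/V_m² = 42.1460/0.137200 − 1.44/0.0313290 = 307.187 − 45.9638 = 261.223 atm
Ratio = 261.223/238.113 = 1.097

P_vdW / P_ideal ≈ 1.097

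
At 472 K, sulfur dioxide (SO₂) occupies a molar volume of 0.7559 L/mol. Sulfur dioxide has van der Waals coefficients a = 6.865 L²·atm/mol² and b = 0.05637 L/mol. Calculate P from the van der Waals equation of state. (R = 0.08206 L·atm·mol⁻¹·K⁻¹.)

P = RT/(V_m − b) − a/V_m²
RT/(V_m − b) = (0.08206)(472)/(0.7559 − 0.05637) = 38.732/0.69953 = 55.369 atm
a/V_m² = 6.865/(0.7559)² = 12.015 atm
P = 55.369 − 12.015 = 43.35 atm

P ≈ 43.35 atm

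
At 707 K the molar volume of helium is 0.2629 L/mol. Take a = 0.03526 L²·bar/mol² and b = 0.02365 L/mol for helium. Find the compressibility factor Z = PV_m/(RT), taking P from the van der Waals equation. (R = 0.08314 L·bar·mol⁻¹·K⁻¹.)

Z ≈ 1.097

P = RT/(V_m − b) − a/V_m² = (0.08314)(707)/(0.2629 − 0.02365) − 0.03526/(0.2629)²
  = 58.780/0.23925 − 0.51015 = 245.68 − 0.51015 = 245.17 bar
Z = PV_m/(RT) = (245.17)(0.2629)/((0.08314)(707)) = 64.455/58.780 = 1.097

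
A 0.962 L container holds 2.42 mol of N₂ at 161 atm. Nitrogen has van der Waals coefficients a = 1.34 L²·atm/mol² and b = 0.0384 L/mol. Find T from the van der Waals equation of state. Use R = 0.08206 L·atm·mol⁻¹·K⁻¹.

T ≈ 741.7 K

T = (P + a n²/V²)(V − nb)/(nR)
P + a n²/V² = 161 + (1.34)(2.42)²/(0.962)² = 169.48 atm
V − nb = 0.962 − (2.42)(0.0384) = 0.86907 L
T = (169.48)(0.86907)/((2.42)(0.08206)) = 741.7 K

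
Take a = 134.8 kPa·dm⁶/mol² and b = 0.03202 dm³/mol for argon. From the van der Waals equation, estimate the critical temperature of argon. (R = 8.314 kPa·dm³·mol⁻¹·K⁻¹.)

For a van der Waals gas, T_c = 8a/(27Rb).
T_c = 8×134.8/(27×8.314×0.03202) = 1078.4/7.1878 = 150.0 K

T_c ≈ 150.0 K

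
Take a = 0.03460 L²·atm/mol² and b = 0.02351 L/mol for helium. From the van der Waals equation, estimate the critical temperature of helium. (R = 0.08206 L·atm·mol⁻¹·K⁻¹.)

For a van der Waals gas, T_c = 8a/(27Rb).
T_c = 8×0.03460/(27×0.08206×0.02351) = 0.27680/0.052089 = 5.314 K

T_c ≈ 5.314 K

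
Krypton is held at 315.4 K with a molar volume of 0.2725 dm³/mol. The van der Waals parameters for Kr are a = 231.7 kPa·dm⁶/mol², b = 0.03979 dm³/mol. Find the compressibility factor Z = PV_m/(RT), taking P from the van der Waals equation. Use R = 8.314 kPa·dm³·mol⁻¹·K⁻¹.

Z ≈ 0.8467

P = RT/(V_m − b) − a/V_m² = (8.314)(315.4)/(0.2725 − 0.03979) − 231.7/(0.2725)²
  = 2622.2/0.23271 − 3120.3 = 11268 − 3120.3 = 8148 kPa
Z = PV_m/(RT) = (8148)(0.2725)/((8.314)(315.4)) = 2220.3/2622.2 = 0.8467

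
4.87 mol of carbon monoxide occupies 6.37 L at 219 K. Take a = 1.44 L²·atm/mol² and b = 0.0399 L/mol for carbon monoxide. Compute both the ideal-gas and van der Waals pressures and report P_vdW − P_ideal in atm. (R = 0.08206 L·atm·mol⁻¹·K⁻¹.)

ΔP ≈ -0.409 atm

Ideal: P_ideal = nRT/V = (4.87)(0.08206)(219)/6.37 = 13.7393 atm
vdW: P = nRT/(V − nb) − a n²/V² = 87.5195/6.17569 − 34.1523/40.5769 = 14.1716 − 0.841669 = 13.3299 atm
ΔP = 13.3299 − 13.7393 = -0.409 atm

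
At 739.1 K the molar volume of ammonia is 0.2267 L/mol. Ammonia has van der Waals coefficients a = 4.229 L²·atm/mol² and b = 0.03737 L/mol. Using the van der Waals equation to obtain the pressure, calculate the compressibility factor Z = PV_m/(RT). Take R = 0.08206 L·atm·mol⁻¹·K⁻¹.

P = RT/(V_m − b) − a/V_m² = (0.08206)(739.1)/(0.2267 − 0.03737) − 4.229/(0.2267)²
  = 60.651/0.18933 − 82.288 = 320.35 − 82.288 = 238.06 atm
Z = PV_m/(RT) = (238.06)(0.2267)/((0.08206)(739.1)) = 53.968/60.651 = 0.8898

Z ≈ 0.8898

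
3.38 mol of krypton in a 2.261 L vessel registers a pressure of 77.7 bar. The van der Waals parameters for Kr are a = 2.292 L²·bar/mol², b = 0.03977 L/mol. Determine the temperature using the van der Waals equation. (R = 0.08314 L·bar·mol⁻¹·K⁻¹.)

T ≈ 626.8 K

T = (P + a n²/V²)(V − nb)/(nR)
P + a n²/V² = 77.7 + (2.292)(3.38)²/(2.261)² = 82.822 bar
V − nb = 2.261 − (3.38)(0.03977) = 2.1266 L
T = (82.822)(2.1266)/((3.38)(0.08314)) = 626.8 K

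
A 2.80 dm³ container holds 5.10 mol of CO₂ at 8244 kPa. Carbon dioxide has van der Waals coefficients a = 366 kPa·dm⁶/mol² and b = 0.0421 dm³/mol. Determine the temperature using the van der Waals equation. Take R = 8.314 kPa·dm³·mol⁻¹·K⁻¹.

T = (P + a n²/V²)(V − nb)/(nR)
P + a n²/V² = 8244 + (366)(5.10)²/(2.80)² = 9458.2 kPa
V − nb = 2.80 − (5.10)(0.0421) = 2.5853 dm³
T = (9458.2)(2.5853)/((5.10)(8.314)) = 576.7 K

T ≈ 576.7 K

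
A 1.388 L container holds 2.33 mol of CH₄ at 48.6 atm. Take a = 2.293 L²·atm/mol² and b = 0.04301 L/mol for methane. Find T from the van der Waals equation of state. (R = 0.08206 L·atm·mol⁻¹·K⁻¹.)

T ≈ 370.9 K

T = (P + a n²/V²)(V − nb)/(nR)
P + a n²/V² = 48.6 + (2.293)(2.33)²/(1.388)² = 55.062 atm
V − nb = 1.388 − (2.33)(0.04301) = 1.2878 L
T = (55.062)(1.2878)/((2.33)(0.08206)) = 370.9 K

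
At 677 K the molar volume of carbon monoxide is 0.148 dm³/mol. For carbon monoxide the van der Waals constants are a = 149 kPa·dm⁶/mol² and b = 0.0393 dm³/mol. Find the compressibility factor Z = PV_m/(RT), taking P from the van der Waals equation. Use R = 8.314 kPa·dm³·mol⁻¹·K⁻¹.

P = RT/(V_m − b) − a/V_m² = (8.314)(677)/(0.148 − 0.0393) − 149/(0.148)²
  = 5628.6/0.10870 − 6802.4 = 51781 − 6802.4 = 44979 kPa
Z = PV_m/(RT) = (44979)(0.148)/((8.314)(677)) = 6656.9/5628.6 = 1.183

Z ≈ 1.183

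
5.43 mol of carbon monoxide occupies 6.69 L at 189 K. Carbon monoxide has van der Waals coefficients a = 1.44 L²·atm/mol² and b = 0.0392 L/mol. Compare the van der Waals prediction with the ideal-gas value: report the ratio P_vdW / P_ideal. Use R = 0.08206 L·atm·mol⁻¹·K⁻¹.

P_vdW / P_ideal ≈ 0.9575

Ideal: P_ideal = nRT/V = (5.43)(0.08206)(189)/6.69 = 12.5883 atm
vdW: P = nRT/(V − nb) − a n²/V² = 84.2157/6.47714 − 42.4583/44.7561 = 13.0020 − 0.948660 = 12.0533 atm
Ratio = 12.0533/12.5883 = 0.9575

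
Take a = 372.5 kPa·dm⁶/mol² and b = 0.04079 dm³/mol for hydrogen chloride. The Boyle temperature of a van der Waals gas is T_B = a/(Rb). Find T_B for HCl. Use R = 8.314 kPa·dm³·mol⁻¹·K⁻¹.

T_B ≈ 1098 K

For a van der Waals gas the second virial coefficient B₂ = b − a/(RT) vanishes at T_B = a/(Rb).
T_B = 372.5/(8.314×0.04079) = 372.5/0.33913 = 1098 K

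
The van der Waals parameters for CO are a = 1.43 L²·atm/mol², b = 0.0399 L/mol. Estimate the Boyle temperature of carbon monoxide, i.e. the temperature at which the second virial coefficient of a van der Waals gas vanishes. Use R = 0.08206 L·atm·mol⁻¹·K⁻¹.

T_B ≈ 436.7 K

For a van der Waals gas the second virial coefficient B₂ = b − a/(RT) vanishes at T_B = a/(Rb).
T_B = 1.43/(0.08206×0.0399) = 1.43/0.0032742 = 436.7 K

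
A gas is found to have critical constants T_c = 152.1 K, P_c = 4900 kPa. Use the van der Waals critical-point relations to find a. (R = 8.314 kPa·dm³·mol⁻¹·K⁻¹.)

From T_c = 8a/(27Rb) and P_c = a/(27b²): a = 27 R² T_c²/(64 P_c).
a = 27×(8.314)²×(152.1)²/(64×4900) = 43175983/313600 = 137.7 kPa·dm⁶/mol²

a ≈ 137.7 kPa·dm⁶/mol²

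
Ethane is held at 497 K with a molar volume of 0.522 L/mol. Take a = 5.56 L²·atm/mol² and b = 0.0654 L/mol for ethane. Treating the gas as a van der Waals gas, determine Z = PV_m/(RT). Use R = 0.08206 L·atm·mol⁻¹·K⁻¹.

Z ≈ 0.8821

P = RT/(V_m − b) − a/V_m² = (0.08206)(497)/(0.522 − 0.0654) − 5.56/(0.522)²
  = 40.784/0.45660 − 20.405 = 89.321 − 20.405 = 68.916 atm
Z = PV_m/(RT) = (68.916)(0.522)/((0.08206)(497)) = 35.974/40.784 = 0.8821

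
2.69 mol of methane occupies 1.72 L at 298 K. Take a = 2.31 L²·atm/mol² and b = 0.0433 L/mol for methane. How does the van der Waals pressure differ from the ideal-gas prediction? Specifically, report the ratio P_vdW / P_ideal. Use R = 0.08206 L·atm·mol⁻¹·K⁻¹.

P_vdW / P_ideal ≈ 0.9249

Ideal: P_ideal = nRT/V = (2.69)(0.08206)(298)/1.72 = 38.2447 atm
vdW: P = nRT/(V − nb) − a n²/V² = 65.7809/1.60352 − 16.7154/2.95840 = 41.0228 − 5.65015 = 35.3727 atm
Ratio = 35.3727/38.2447 = 0.9249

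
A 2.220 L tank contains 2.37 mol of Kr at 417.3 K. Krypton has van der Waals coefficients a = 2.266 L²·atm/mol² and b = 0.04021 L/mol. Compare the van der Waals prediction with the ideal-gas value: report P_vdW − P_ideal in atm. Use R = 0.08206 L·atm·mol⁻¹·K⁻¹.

ΔP ≈ -0.943 atm

Ideal: P_ideal = nRT/V = (2.37)(0.08206)(417.3)/2.220 = 36.5574 atm
vdW: P = nRT/(V − nb) − a n²/V² = 81.1574/2.12470 − 12.7279/4.92840 = 38.1971 − 2.58256 = 35.6145 atm
ΔP = 35.6145 − 36.5574 = -0.943 atm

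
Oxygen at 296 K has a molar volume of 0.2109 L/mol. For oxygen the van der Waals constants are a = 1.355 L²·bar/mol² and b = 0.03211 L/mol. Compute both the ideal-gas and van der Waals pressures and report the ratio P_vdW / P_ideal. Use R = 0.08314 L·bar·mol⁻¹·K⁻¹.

Ideal: P_ideal = RT/V_m = (0.08314)(296)/0.2109 = 116.688 bar
vdW: P = RT/(V_m − b) − a/V_m² = 24.6094/0.178790 − 1.355/0.0444788 = 137.644 − 30.4640 = 107.180 bar
Ratio = 107.180/116.688 = 0.9185

P_vdW / P_ideal ≈ 0.9185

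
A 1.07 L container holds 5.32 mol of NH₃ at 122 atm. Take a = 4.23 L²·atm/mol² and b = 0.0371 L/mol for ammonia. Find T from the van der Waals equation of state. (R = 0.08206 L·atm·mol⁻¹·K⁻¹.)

T ≈ 452.9 K

T = (P + a n²/V²)(V − nb)/(nR)
P + a n²/V² = 122 + (4.23)(5.32)²/(1.07)² = 226.57 atm
V − nb = 1.07 − (5.32)(0.0371) = 0.87263 L
T = (226.57)(0.87263)/((5.32)(0.08206)) = 452.9 K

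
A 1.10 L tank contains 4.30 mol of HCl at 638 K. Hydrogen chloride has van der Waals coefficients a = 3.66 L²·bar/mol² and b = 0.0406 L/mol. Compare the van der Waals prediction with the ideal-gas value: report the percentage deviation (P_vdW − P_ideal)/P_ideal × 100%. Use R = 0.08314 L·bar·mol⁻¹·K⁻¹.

-8.11 %

Ideal: P_ideal = nRT/V = (4.30)(0.08314)(638)/1.10 = 207.351 bar
vdW: P = nRT/(V − nb) − a n²/V² = 228.086/0.925420 − 67.6734/1.21000 = 246.468 − 55.9284 = 190.540 bar
% deviation = (190.540 − 207.351)/207.351 × 100% = -8.11%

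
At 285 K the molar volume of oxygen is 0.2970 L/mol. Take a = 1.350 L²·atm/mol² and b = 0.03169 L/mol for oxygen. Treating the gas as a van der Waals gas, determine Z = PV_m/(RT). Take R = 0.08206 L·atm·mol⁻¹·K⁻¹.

Z ≈ 0.9251

P = RT/(V_m − b) − a/V_m² = (0.08206)(285)/(0.2970 − 0.03169) − 1.350/(0.2970)²
  = 23.387/0.26531 − 15.305 = 88.150 − 15.305 = 72.845 atm
Z = PV_m/(RT) = (72.845)(0.2970)/((0.08206)(285)) = 21.635/23.387 = 0.9251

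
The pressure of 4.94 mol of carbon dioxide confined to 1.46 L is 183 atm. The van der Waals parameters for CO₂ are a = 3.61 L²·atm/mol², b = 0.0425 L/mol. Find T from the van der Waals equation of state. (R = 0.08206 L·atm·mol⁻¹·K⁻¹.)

T ≈ 691.8 K

T = (P + a n²/V²)(V − nb)/(nR)
P + a n²/V² = 183 + (3.61)(4.94)²/(1.46)² = 224.33 atm
V − nb = 1.46 − (4.94)(0.0425) = 1.2501 L
T = (224.33)(1.2501)/((4.94)(0.08206)) = 691.8 K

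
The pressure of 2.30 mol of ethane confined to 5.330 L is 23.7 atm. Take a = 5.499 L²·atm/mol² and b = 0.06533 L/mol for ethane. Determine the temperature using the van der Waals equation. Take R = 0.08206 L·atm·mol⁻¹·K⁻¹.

T = (P + a n²/V²)(V − nb)/(nR)
P + a n²/V² = 23.7 + (5.499)(2.30)²/(5.330)² = 24.724 atm
V − nb = 5.330 − (2.30)(0.06533) = 5.1797 L
T = (24.724)(5.1797)/((2.30)(0.08206)) = 678.5 K

T ≈ 678.5 K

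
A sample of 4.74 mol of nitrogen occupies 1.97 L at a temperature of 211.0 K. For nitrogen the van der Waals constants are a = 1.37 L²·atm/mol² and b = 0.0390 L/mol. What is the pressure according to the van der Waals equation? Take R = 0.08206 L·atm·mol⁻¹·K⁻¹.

P = nRT/(V − nb) − a n²/V²
nRT/(V − nb) = (4.74)(0.08206)(211.0)/(1.97 − 4.74×0.0390) = 82.071/1.7851 = 45.976 atm
a n²/V² = (1.37)(4.74)²/(1.97)² = 7.9313 atm
P = 45.976 − 7.9313 = 38.04 atm

P ≈ 38.04 atm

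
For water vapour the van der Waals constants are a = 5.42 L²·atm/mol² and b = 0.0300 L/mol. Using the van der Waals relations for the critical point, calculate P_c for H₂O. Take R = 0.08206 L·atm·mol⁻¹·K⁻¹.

P_c ≈ 223.0 atm

For a van der Waals gas, P_c = a/(27b²).
P_c = 5.42/(27×(0.0300)²) = 5.42/0.024300 = 223.0 atm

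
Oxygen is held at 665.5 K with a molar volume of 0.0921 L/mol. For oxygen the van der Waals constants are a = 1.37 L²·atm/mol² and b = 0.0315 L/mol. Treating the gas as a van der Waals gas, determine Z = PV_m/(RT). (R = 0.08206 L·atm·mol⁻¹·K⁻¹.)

P = RT/(V_m − b) − a/V_m² = (0.08206)(665.5)/(0.0921 − 0.0315) − 1.37/(0.0921)²
  = 54.611/0.060600 − 161.51 = 901.17 − 161.51 = 739.66 atm
Z = PV_m/(RT) = (739.66)(0.0921)/((0.08206)(665.5)) = 68.123/54.611 = 1.247

Z ≈ 1.247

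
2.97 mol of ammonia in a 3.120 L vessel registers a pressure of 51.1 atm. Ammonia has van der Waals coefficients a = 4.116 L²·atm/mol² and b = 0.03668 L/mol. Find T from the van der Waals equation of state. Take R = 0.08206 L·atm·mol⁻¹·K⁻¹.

T = (P + a n²/V²)(V − nb)/(nR)
P + a n²/V² = 51.1 + (4.116)(2.97)²/(3.120)² = 54.830 atm
V − nb = 3.120 − (2.97)(0.03668) = 3.0111 L
T = (54.830)(3.0111)/((2.97)(0.08206)) = 677.4 K

T ≈ 677.4 K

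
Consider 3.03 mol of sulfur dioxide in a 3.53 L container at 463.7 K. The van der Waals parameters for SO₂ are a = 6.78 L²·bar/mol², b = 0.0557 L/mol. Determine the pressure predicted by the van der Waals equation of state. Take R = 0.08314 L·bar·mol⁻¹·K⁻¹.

P = nRT/(V − nb) − a n²/V²
nRT/(V − nb) = (3.03)(0.08314)(463.7)/(3.53 − 3.03×0.0557) = 116.81/3.3612 = 34.752 bar
a n²/V² = (6.78)(3.03)²/(3.53)² = 4.9953 bar
P = 34.752 − 4.9953 = 29.76 bar

P ≈ 29.76 bar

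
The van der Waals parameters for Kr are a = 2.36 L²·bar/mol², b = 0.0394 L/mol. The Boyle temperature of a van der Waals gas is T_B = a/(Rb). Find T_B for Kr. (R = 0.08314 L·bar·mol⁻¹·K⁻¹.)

T_B ≈ 720.5 K

For a van der Waals gas the second virial coefficient B₂ = b − a/(RT) vanishes at T_B = a/(Rb).
T_B = 2.36/(0.08314×0.0394) = 2.36/0.0032757 = 720.5 K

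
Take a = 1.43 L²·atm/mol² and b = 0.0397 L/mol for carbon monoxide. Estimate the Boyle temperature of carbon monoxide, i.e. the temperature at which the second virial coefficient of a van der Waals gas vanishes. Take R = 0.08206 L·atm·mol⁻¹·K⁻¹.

T_B ≈ 438.9 K

For a van der Waals gas the second virial coefficient B₂ = b − a/(RT) vanishes at T_B = a/(Rb).
T_B = 1.43/(0.08206×0.0397) = 1.43/0.0032578 = 438.9 K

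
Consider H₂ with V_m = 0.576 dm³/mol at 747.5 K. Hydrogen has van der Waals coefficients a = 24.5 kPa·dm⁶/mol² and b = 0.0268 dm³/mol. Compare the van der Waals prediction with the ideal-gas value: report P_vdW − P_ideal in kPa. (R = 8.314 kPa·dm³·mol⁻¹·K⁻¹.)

Ideal: P_ideal = RT/V_m = (8.314)(747.5)/0.576 = 10789.4 kPa
vdW: P = RT/(V_m − b) − a/V_m² = 6214.72/0.549200 − 24.5/0.331776 = 11316.0 − 73.8450 = 11242.2 kPa
ΔP = 11242.2 − 10789.4 = 453 kPa

ΔP ≈ 453 kPa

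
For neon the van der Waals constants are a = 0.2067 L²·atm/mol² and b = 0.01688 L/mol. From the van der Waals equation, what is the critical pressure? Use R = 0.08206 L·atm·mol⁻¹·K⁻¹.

P_c ≈ 26.87 atm

For a van der Waals gas, P_c = a/(27b²).
P_c = 0.2067/(27×(0.01688)²) = 0.2067/0.0076932 = 26.87 atm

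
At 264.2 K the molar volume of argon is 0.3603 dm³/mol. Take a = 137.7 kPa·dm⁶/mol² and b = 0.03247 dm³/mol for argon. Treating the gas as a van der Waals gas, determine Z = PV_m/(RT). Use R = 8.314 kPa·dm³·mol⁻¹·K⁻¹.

P = RT/(V_m − b) − a/V_m² = (8.314)(264.2)/(0.3603 − 0.03247) − 137.7/(0.3603)²
  = 2196.6/0.32783 − 1060.7 = 6700.4 − 1060.7 = 5639.7 kPa
Z = PV_m/(RT) = (5639.7)(0.3603)/((8.314)(264.2)) = 2032.0/2196.6 = 0.9251

Z ≈ 0.9251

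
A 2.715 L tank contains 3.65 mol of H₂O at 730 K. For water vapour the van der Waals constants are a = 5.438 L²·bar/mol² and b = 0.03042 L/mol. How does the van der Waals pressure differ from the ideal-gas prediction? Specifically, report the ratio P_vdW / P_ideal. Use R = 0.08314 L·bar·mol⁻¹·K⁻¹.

P_vdW / P_ideal ≈ 0.9222

Ideal: P_ideal = nRT/V = (3.65)(0.08314)(730)/2.715 = 81.5936 bar
vdW: P = nRT/(V − nb) − a n²/V² = 221.527/2.60397 − 72.4478/7.37123 = 85.0728 − 9.82845 = 75.2444 bar
Ratio = 75.2444/81.5936 = 0.9222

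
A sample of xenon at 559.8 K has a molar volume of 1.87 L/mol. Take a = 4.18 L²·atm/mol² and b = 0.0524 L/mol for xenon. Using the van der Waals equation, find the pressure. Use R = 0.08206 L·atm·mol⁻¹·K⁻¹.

P ≈ 24.08 atm

P = RT/(V_m − b) − a/V_m²
RT/(V_m − b) = (0.08206)(559.8)/(1.87 − 0.0524) = 45.937/1.8176 = 25.273 atm
a/V_m² = 4.18/(1.87)² = 1.1953 atm
P = 25.273 − 1.1953 = 24.08 atm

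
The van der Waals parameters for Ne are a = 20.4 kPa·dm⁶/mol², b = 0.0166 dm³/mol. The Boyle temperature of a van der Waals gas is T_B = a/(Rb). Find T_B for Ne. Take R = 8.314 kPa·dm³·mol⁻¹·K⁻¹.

For a van der Waals gas the second virial coefficient B₂ = b − a/(RT) vanishes at T_B = a/(Rb).
T_B = 20.4/(8.314×0.0166) = 20.4/0.13801 = 147.8 K

T_B ≈ 147.8 K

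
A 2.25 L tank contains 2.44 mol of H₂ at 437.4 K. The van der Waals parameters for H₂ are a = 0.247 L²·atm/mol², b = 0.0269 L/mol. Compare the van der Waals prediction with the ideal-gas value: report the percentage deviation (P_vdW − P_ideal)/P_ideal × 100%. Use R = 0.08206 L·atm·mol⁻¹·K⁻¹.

2.26 %

Ideal: P_ideal = nRT/V = (2.44)(0.08206)(437.4)/2.25 = 38.9240 atm
vdW: P = nRT/(V − nb) − a n²/V² = 87.5790/2.18436 − 1.47054/5.06250 = 40.0937 − 0.290477 = 39.8032 atm
% deviation = (39.8032 − 38.9240)/38.9240 × 100% = 2.26%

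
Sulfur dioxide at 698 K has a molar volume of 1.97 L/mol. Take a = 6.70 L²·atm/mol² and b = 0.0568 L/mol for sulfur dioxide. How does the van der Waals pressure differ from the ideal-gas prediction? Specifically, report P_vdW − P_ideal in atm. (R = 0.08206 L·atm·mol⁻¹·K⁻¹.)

ΔP ≈ -0.863 atm

Ideal: P_ideal = RT/V_m = (0.08206)(698)/1.97 = 29.0751 atm
vdW: P = RT/(V_m − b) − a/V_m² = 57.2779/1.91320 − 6.70/3.88090 = 29.9383 − 1.72640 = 28.2119 atm
ΔP = 28.2119 − 29.0751 = -0.863 atm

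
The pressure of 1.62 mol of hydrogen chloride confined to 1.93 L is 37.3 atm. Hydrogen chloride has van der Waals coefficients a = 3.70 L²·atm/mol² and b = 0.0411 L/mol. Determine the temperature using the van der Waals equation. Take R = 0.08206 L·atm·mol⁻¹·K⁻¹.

T ≈ 559.4 K

T = (P + a n²/V²)(V − nb)/(nR)
P + a n²/V² = 37.3 + (3.70)(1.62)²/(1.93)² = 39.907 atm
V − nb = 1.93 − (1.62)(0.0411) = 1.8634 L
T = (39.907)(1.8634)/((1.62)(0.08206)) = 559.4 K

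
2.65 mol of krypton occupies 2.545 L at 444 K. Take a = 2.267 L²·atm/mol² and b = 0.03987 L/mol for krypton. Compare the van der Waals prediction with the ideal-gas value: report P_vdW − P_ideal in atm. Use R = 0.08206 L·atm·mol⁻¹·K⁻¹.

ΔP ≈ -0.815 atm

Ideal: P_ideal = nRT/V = (2.65)(0.08206)(444)/2.545 = 37.9378 atm
vdW: P = nRT/(V − nb) − a n²/V² = 96.5518/2.43934 − 15.9200/6.47703 = 39.5811 − 2.45792 = 37.1232 atm
ΔP = 37.1232 − 37.9378 = -0.815 atm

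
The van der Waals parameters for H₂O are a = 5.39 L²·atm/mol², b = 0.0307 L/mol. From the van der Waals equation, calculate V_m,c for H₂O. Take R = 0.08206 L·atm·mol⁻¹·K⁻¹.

V_m,c ≈ 0.09210 L/mol

For a van der Waals gas, V_m,c = 3b.
V_m,c = 3×0.0307 = 0.09210 L/mol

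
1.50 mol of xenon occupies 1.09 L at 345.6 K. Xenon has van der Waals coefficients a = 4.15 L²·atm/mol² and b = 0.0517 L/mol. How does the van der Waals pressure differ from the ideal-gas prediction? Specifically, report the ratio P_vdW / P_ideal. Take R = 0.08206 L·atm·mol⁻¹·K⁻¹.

P_vdW / P_ideal ≈ 0.8752

Ideal: P_ideal = nRT/V = (1.50)(0.08206)(345.6)/1.09 = 39.0274 atm
vdW: P = nRT/(V − nb) − a n²/V² = 42.5399/1.01245 − 9.33750/1.18810 = 42.0168 − 7.85919 = 34.1576 atm
Ratio = 34.1576/39.0274 = 0.8752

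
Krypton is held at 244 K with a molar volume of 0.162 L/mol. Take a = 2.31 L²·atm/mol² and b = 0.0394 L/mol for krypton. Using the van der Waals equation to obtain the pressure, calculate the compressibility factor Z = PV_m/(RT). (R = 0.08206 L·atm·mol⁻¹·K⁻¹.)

Z ≈ 0.6092

P = RT/(V_m − b) − a/V_m² = (0.08206)(244)/(0.162 − 0.0394) − 2.31/(0.162)²
  = 20.023/0.12260 − 88.020 = 163.32 − 88.020 = 75.30 atm
Z = PV_m/(RT) = (75.30)(0.162)/((0.08206)(244)) = 12.199/20.023 = 0.6092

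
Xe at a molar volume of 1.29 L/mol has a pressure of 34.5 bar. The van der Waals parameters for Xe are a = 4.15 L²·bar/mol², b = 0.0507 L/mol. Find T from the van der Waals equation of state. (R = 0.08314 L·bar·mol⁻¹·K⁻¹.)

T ≈ 551.4 K

T = (P + a/V_m²)(V_m − b)/R
P + a/V_m² = 34.5 + 4.15/(1.29)² = 36.994 bar
V_m − b = 1.29 − 0.0507 = 1.2393 L/mol
T = (36.994)(1.2393)/0.08314 = 551.4 K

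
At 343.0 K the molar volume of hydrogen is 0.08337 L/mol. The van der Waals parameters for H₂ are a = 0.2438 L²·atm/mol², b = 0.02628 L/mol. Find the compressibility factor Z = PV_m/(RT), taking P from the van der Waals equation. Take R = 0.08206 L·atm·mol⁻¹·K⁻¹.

Z ≈ 1.356

P = RT/(V_m − b) − a/V_m² = (0.08206)(343.0)/(0.08337 − 0.02628) − 0.2438/(0.08337)²
  = 28.147/0.057090 − 35.076 = 493.03 − 35.076 = 457.95 atm
Z = PV_m/(RT) = (457.95)(0.08337)/((0.08206)(343.0)) = 38.179/28.147 = 1.356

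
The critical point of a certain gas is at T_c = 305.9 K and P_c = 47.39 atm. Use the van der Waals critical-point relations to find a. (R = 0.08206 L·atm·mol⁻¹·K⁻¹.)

From T_c = 8a/(27Rb) and P_c = a/(27b²): a = 27 R² T_c²/(64 P_c).
a = 27×(0.08206)²×(305.9)²/(64×47.39) = 17013/3033.0 = 5.609 L²·atm/mol²

a ≈ 5.609 L²·atm/mol²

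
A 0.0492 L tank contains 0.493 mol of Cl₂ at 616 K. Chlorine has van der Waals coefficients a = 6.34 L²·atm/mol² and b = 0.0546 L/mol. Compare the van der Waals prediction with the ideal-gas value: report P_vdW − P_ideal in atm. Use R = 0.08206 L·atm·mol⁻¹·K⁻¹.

ΔP ≈ -24.7 atm

Ideal: P_ideal = nRT/V = (0.493)(0.08206)(616)/0.0492 = 506.517 atm
vdW: P = nRT/(V − nb) − a n²/V² = 24.9206/0.0222822 − 1.54093/0.00242064 = 1118.41 − 636.580 = 481.83 atm
ΔP = 481.83 − 506.517 = -24.7 atm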